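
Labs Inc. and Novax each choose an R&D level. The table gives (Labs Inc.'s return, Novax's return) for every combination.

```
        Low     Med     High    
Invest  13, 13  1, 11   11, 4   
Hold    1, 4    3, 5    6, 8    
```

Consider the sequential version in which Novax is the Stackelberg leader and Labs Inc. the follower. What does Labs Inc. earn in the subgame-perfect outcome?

Backward induction with Novax moving first.
- Low: Labs Inc. compares 13, 1 and picks Invest; Novax would get 13.
- Med: Labs Inc. compares 1, 3 and picks Hold; Novax would get 5.
- High: Labs Inc. compares 11, 6 and picks Invest; Novax would get 4.
Novax's induced payoffs are 13, 5, 4, so Novax commits to Low. Subgame-perfect outcome: (Invest, Low) with payoffs (13, 13).

13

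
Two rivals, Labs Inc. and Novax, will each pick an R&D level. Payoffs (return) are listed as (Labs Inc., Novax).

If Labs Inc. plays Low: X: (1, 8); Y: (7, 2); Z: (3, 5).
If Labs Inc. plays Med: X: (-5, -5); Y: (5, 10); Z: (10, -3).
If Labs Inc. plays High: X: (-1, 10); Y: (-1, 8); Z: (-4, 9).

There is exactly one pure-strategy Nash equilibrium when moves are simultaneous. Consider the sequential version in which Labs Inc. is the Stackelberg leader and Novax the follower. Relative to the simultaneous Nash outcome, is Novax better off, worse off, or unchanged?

Work backward from Novax's decision.
- Low: Novax compares 8, 2, 5 and picks X; Labs Inc. would get 1.
- Med: Novax compares -5, 10, -3 and picks Y; Labs Inc. would get 5.
- High: Novax compares 10, 8, 9 and picks X; Labs Inc. would get -1.
Labs Inc.'s induced payoffs are 1, 5, -1, so Labs Inc. commits to Med. Subgame-perfect outcome: (Med, Y) with payoffs (5, 10).
For the simultaneous game, intersect best replies.
Labs Inc.'s best replies: X→Low; Y→Low; Z→Med.
Novax's best replies: Low→X; Med→Y; High→X.
Only (Low, X) has each player best-responding; Nash payoffs (1, 8).
Novax earns 10 sequentially versus 8 at the Nash outcome: better off.

better off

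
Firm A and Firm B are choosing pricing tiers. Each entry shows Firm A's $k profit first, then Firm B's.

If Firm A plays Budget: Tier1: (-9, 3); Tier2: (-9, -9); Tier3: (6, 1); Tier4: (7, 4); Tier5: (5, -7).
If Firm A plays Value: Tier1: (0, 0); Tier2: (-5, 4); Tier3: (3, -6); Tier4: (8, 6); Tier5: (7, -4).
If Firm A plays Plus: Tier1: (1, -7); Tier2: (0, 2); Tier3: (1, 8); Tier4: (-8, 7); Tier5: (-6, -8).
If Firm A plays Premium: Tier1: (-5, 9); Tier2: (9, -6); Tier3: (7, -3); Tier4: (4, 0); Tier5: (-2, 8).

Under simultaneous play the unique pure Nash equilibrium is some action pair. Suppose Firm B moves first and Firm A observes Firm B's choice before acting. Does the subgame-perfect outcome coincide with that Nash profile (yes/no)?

yes

Solve by backward induction (Firm B leads).
- Tier1: BR = Plus, leader payoff -7.
- Tier2: BR = Premium, leader payoff -6.
- Tier3: BR = Premium, leader payoff -3.
- Tier4: BR = Value, leader payoff 6.
- Tier5: BR = Value, leader payoff -4.
Among -7, -6, -3, 6, -4, the best is 6 at Tier4. Subgame-perfect outcome: (Value, Tier4) with payoffs (8, 6).
Now find the simultaneous Nash equilibrium.
Firm A's best replies: Tier1→Plus; Tier2→Premium; Tier3→Premium; Tier4→Value; Tier5→Value.
Firm B's best replies: Budget→Tier4; Value→Tier4; Plus→Tier3; Premium→Tier1.
The unique mutual best reply is (Value, Tier4), giving (8, 6).
Sequential outcome (Value, Tier4) coincides with the Nash profile (Value, Tier4).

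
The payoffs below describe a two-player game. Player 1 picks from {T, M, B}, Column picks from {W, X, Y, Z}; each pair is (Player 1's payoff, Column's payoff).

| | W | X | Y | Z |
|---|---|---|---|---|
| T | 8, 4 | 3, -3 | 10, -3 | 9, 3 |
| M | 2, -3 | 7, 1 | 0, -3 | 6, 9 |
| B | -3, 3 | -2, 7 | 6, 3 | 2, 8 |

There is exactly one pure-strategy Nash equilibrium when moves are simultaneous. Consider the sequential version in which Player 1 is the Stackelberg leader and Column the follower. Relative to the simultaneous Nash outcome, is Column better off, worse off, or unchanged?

unchanged

Backward induction with Player 1 moving first.
- T: BR = W, leader payoff 8.
- M: BR = Z, leader payoff 6.
- B: BR = Z, leader payoff 2.
Among 8, 6, 2, the best is 8 at T. Subgame-perfect outcome: (T, W) with payoffs (8, 4).
For the simultaneous game, intersect best replies.
Player 1's best replies: W→T; X→M; Y→T; Z→T.
Column's best replies: T→W; M→Z; B→Z.
The unique mutual best reply is (T, W), giving (8, 4).
Column earns 4 sequentially versus 4 at the Nash outcome: unchanged.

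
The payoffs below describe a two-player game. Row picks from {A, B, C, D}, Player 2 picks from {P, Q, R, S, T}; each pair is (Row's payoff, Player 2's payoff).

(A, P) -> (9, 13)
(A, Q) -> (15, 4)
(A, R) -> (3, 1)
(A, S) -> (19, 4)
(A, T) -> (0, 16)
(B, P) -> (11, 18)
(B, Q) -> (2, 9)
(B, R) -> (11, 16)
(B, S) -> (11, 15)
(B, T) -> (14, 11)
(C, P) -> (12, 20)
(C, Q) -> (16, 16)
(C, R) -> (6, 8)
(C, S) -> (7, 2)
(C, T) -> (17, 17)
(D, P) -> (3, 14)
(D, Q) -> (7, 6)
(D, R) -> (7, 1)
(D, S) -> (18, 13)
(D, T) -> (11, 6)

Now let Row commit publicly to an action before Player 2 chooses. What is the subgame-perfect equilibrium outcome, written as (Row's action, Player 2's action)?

(C, P)

Player 2 best-responds to each possible Row move:
- A: BR = T, leader payoff 0.
- B: BR = P, leader payoff 11.
- C: BR = P, leader payoff 12.
- D: BR = P, leader payoff 3.
Row's induced payoffs are 0, 11, 12, 3, so Row commits to C. Subgame-perfect outcome: (C, P) with payoffs (12, 20).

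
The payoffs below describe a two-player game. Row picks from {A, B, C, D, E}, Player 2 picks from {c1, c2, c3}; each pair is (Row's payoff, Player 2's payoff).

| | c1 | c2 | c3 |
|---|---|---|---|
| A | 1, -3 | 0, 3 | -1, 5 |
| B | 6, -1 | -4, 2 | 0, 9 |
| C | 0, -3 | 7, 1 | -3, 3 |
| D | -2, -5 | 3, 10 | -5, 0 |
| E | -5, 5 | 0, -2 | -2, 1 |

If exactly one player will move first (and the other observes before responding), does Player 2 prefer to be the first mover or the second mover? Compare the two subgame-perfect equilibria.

If Row leads: Player 2's best replies are A→c3, B→c3, C→c3, D→c2, E→c1; Row's induced payoffs -1, 0, -3, 3, -5; outcome (D, c2), payoffs (3, 10).
If Player 2 leads: Row's best replies are c1→B, c2→C, c3→B; Player 2's induced payoffs -1, 1, 9; outcome (B, c3), payoffs (0, 9).
Player 2 gets 9 moving first and 10 moving second, so Player 2 prefers to move second.

second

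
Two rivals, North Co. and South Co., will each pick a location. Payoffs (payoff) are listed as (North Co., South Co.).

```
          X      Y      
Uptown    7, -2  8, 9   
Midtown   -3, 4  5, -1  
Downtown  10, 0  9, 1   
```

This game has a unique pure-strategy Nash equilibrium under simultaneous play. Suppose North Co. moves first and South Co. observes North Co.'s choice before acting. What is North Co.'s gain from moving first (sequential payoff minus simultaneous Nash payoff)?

South Co. best-responds to each possible North Co. move:
- Uptown: BR = Y, leader payoff 8.
- Midtown: BR = X, leader payoff -3.
- Downtown: BR = Y, leader payoff 9.
Among 8, -3, 9, the best is 9 at Downtown. Subgame-perfect outcome: (Downtown, Y) with payoffs (9, 1).
Under simultaneous play:
North Co.'s best replies: X→Downtown; Y→Downtown.
South Co.'s best replies: Uptown→Y; Midtown→X; Downtown→Y.
The unique mutual best reply is (Downtown, Y), giving (9, 1).
North Co.'s commitment gain: 9 − 9 = 0.

0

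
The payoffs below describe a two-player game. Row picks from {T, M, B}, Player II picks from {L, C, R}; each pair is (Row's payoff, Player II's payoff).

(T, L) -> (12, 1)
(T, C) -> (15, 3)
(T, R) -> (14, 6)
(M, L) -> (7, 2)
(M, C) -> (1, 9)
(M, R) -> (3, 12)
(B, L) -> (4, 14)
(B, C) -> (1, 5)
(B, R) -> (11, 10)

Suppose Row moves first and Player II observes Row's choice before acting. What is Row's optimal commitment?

Solve by backward induction (Row leads).
- T: BR = R, leader payoff 14.
- M: BR = R, leader payoff 3.
- B: BR = L, leader payoff 4.
Maximizing over 14, 3, 4, Row chooses T. Subgame-perfect outcome: (T, R) with payoffs (14, 6).

T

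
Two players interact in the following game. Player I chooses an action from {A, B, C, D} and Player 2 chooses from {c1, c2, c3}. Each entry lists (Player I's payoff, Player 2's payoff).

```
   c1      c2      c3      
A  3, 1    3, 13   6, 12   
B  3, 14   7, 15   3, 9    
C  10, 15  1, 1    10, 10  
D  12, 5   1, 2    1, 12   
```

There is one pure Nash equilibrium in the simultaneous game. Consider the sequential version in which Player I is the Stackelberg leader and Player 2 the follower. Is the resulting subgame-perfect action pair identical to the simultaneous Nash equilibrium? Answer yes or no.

no

Backward induction with Player I moving first.
- A: Player 2 compares 1, 13, 12 and picks c2; Player I would get 3.
- B: Player 2 compares 14, 15, 9 and picks c2; Player I would get 7.
- C: Player 2 compares 15, 1, 10 and picks c1; Player I would get 10.
- D: Player 2 compares 5, 2, 12 and picks c3; Player I would get 1.
Maximizing over 3, 7, 10, 1, Player I chooses C. Subgame-perfect outcome: (C, c1) with payoffs (10, 15).
Under simultaneous play:
Player I's best replies: c1→D; c2→B; c3→C.
Player 2's best replies: A→c2; B→c2; C→c1; D→c3.
Only (B, c2) has each player best-responding; Nash payoffs (7, 15).
Sequential outcome (C, c1) differs from the Nash profile (B, c2).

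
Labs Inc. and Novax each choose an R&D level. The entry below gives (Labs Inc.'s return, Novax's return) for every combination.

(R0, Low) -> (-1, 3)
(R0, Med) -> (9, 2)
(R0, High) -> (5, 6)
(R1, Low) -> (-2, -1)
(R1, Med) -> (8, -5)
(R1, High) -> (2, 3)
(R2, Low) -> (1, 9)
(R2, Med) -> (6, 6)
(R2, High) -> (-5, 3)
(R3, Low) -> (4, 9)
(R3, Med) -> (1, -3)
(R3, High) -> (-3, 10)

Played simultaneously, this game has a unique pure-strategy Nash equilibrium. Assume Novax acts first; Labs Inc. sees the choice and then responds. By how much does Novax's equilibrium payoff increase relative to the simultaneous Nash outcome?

Solve by backward induction (Novax leads).
- Low → Labs Inc. plays R3 (best of -1, -2, 1, 4); Novax gets 9.
- Med → Labs Inc. plays R0 (best of 9, 8, 6, 1); Novax gets 2.
- High → Labs Inc. plays R0 (best of 5, 2, -5, -3); Novax gets 6.
Maximizing over 9, 2, 6, Novax chooses Low. Subgame-perfect outcome: (R3, Low) with payoffs (4, 9).
For the simultaneous game, intersect best replies.
Labs Inc.'s best replies: Low→R3; Med→R0; High→R0.
Novax's best replies: R0→High; R1→High; R2→Low; R3→High.
The unique mutual best reply is (R0, High), giving (5, 6).
Novax's commitment gain: 9 − 6 = 3.

3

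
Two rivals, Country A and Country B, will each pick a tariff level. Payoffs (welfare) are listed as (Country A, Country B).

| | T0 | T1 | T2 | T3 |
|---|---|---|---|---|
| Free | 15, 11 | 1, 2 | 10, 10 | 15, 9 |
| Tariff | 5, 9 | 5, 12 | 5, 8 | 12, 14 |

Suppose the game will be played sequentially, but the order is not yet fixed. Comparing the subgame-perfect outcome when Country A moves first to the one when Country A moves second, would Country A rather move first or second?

If Country A leads: Country B's best replies are Free→T0, Tariff→T3; Country A's induced payoffs 15, 12; outcome (Free, T0), payoffs (15, 11).
If Country B leads: Country A's best replies are T0→Free, T1→Tariff, T2→Free, T3→Free; Country B's induced payoffs 11, 12, 10, 9; outcome (Tariff, T1), payoffs (5, 12).
Country A gets 15 moving first and 5 moving second, so Country A prefers to move first.

first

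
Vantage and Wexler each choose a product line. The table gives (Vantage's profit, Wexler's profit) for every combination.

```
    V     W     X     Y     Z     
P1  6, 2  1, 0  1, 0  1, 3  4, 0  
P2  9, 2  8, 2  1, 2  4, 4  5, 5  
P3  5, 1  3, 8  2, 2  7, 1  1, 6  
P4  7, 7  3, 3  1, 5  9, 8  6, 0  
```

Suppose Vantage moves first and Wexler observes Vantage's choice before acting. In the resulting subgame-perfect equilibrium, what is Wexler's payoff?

Backward induction with Vantage moving first.
- P1: Wexler compares 2, 0, 0, 3, 0 and picks Y; Vantage would get 1.
- P2: Wexler compares 2, 2, 2, 4, 5 and picks Z; Vantage would get 5.
- P3: Wexler compares 1, 8, 2, 1, 6 and picks W; Vantage would get 3.
- P4: Wexler compares 7, 3, 5, 8, 0 and picks Y; Vantage would get 9.
Maximizing over 1, 5, 3, 9, Vantage chooses P4. Subgame-perfect outcome: (P4, Y) with payoffs (9, 8).

8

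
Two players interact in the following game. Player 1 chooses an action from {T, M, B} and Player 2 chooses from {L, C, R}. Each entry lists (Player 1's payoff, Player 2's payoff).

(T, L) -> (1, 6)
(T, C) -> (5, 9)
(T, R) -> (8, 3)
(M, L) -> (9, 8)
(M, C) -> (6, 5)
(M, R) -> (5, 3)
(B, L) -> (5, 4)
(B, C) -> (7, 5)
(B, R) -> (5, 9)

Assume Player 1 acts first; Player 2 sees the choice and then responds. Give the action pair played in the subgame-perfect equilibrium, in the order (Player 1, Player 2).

Work backward from Player 2's decision.
- T → Player 2 plays C (best of 6, 9, 3); Player 1 gets 5.
- M → Player 2 plays L (best of 8, 5, 3); Player 1 gets 9.
- B → Player 2 plays R (best of 4, 5, 9); Player 1 gets 5.
Player 1's induced payoffs are 5, 9, 5, so Player 1 commits to M. Subgame-perfect outcome: (M, L) with payoffs (9, 8).

(M, L)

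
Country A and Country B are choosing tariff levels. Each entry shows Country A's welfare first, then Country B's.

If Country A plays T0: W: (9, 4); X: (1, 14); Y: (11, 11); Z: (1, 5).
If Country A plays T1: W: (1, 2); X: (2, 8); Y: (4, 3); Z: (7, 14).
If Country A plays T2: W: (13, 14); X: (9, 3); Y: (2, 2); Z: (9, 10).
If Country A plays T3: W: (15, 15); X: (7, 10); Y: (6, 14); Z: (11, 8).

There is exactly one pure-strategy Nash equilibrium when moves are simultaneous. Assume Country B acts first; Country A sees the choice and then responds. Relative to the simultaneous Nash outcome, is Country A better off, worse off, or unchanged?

unchanged

Work backward from Country A's decision.
- W: Country A compares 9, 1, 13, 15 and picks T3; Country B would get 15.
- X: Country A compares 1, 2, 9, 7 and picks T2; Country B would get 3.
- Y: Country A compares 11, 4, 2, 6 and picks T0; Country B would get 11.
- Z: Country A compares 1, 7, 9, 11 and picks T3; Country B would get 8.
Maximizing over 15, 3, 11, 8, Country B chooses W. Subgame-perfect outcome: (T3, W) with payoffs (15, 15).
Now find the simultaneous Nash equilibrium.
Country A's best replies: W→T3; X→T2; Y→T0; Z→T3.
Country B's best replies: T0→X; T1→Z; T2→W; T3→W.
The unique mutual best reply is (T3, W), giving (15, 15).
Country A earns 15 sequentially versus 15 at the Nash outcome: unchanged.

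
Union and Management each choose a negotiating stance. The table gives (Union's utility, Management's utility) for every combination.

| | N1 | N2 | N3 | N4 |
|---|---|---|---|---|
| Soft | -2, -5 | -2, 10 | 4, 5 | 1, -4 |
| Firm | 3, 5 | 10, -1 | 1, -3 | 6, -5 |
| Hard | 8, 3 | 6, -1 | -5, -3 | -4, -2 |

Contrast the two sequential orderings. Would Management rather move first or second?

If Union leads: Management's best replies are Soft→N2, Firm→N1, Hard→N1; Union's induced payoffs -2, 3, 8; outcome (Hard, N1), payoffs (8, 3).
If Management leads: Union's best replies are N1→Hard, N2→Firm, N3→Soft, N4→Firm; Management's induced payoffs 3, -1, 5, -5; outcome (Soft, N3), payoffs (4, 5).
Management gets 5 moving first and 3 moving second, so Management prefers to move first.

first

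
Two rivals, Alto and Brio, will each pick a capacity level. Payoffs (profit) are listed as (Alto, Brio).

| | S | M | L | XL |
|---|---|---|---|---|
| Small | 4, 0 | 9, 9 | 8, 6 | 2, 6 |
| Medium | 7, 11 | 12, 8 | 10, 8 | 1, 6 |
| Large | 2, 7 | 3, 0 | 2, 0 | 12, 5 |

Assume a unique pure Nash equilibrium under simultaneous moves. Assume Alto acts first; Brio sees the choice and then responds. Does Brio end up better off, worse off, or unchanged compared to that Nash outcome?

Work backward from Brio's decision.
- Small → Brio plays M (best of 0, 9, 6, 6); Alto gets 9.
- Medium → Brio plays S (best of 11, 8, 8, 6); Alto gets 7.
- Large → Brio plays S (best of 7, 0, 0, 5); Alto gets 2.
Maximizing over 9, 7, 2, Alto chooses Small. Subgame-perfect outcome: (Small, M) with payoffs (9, 9).
Under simultaneous play:
Alto's best replies: S→Medium; M→Medium; L→Medium; XL→Large.
Brio's best replies: Small→M; Medium→S; Large→S.
Only (Medium, S) has each player best-responding; Nash payoffs (7, 11).
Brio earns 9 sequentially versus 11 at the Nash outcome: worse off.

worse off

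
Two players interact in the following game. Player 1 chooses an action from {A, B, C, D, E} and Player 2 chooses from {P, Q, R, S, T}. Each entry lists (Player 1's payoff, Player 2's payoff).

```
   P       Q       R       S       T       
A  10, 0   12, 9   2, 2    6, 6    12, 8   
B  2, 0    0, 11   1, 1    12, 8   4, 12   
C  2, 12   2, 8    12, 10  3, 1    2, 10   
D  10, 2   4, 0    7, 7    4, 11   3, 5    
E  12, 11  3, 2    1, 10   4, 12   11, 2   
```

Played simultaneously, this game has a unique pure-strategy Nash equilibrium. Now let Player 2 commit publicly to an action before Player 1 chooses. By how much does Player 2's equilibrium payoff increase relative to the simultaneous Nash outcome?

2

Backward induction with Player 2 moving first.
- P: Player 1 compares 10, 2, 2, 10, 12 and picks E; Player 2 would get 11.
- Q: Player 1 compares 12, 0, 2, 4, 3 and picks A; Player 2 would get 9.
- R: Player 1 compares 2, 1, 12, 7, 1 and picks C; Player 2 would get 10.
- S: Player 1 compares 6, 12, 3, 4, 4 and picks B; Player 2 would get 8.
- T: Player 1 compares 12, 4, 2, 3, 11 and picks A; Player 2 would get 8.
Maximizing over 11, 9, 10, 8, 8, Player 2 chooses P. Subgame-perfect outcome: (E, P) with payoffs (12, 11).
For the simultaneous game, intersect best replies.
Player 1's best replies: P→E; Q→A; R→C; S→B; T→A.
Player 2's best replies: A→Q; B→T; C→P; D→S; E→S.
Only (A, Q) has each player best-responding; Nash payoffs (12, 9).
Player 2's commitment gain: 11 − 9 = 2.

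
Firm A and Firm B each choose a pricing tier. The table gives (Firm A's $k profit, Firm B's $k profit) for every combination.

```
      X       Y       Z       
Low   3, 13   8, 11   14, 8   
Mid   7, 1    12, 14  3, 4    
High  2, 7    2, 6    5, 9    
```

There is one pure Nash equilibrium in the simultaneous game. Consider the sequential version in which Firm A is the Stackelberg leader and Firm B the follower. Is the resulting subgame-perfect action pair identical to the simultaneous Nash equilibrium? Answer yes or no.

Backward induction with Firm A moving first.
- Low: BR = X, leader payoff 3.
- Mid: BR = Y, leader payoff 12.
- High: BR = Z, leader payoff 5.
Maximizing over 3, 12, 5, Firm A chooses Mid. Subgame-perfect outcome: (Mid, Y) with payoffs (12, 14).
Under simultaneous play:
Firm A's best replies: X→Mid; Y→Mid; Z→Low.
Firm B's best replies: Low→X; Mid→Y; High→Z.
The unique mutual best reply is (Mid, Y), giving (12, 14).
Sequential outcome (Mid, Y) coincides with the Nash profile (Mid, Y).

yes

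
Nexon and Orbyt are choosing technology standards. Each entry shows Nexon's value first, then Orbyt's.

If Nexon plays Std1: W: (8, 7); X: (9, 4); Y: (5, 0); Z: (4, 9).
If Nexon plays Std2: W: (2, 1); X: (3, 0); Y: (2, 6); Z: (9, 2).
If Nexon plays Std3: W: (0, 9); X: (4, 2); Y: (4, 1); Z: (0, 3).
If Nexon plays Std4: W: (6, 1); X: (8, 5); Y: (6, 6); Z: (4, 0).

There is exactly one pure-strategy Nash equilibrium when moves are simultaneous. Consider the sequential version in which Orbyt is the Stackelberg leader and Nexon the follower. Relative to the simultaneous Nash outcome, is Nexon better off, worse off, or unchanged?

Work backward from Nexon's decision.
- W → Nexon plays Std1 (best of 8, 2, 0, 6); Orbyt gets 7.
- X → Nexon plays Std1 (best of 9, 3, 4, 8); Orbyt gets 4.
- Y → Nexon plays Std4 (best of 5, 2, 4, 6); Orbyt gets 6.
- Z → Nexon plays Std2 (best of 4, 9, 0, 4); Orbyt gets 2.
Among 7, 4, 6, 2, the best is 7 at W. Subgame-perfect outcome: (Std1, W) with payoffs (8, 7).
Under simultaneous play:
Nexon's best replies: W→Std1; X→Std1; Y→Std4; Z→Std2.
Orbyt's best replies: Std1→Z; Std2→Y; Std3→W; Std4→Y.
Only (Std4, Y) has each player best-responding; Nash payoffs (6, 6).
Nexon earns 8 sequentially versus 6 at the Nash outcome: better off.

better off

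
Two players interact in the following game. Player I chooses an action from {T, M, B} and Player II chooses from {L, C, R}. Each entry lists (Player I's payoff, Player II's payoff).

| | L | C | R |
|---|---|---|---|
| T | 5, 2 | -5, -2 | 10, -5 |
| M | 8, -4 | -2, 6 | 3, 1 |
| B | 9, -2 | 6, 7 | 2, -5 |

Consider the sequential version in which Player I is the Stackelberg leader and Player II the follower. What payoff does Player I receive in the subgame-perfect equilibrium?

Work backward from Player II's decision.
- T: BR = L, leader payoff 5.
- M: BR = C, leader payoff -2.
- B: BR = C, leader payoff 6.
Maximizing over 5, -2, 6, Player I chooses B. Subgame-perfect outcome: (B, C) with payoffs (6, 7).

6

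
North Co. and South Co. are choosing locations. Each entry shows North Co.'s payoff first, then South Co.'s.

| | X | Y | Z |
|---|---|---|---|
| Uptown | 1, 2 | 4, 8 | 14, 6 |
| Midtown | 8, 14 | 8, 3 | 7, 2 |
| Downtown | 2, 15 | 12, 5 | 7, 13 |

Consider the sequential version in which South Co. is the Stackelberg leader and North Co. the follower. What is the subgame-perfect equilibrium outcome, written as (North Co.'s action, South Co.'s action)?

Backward induction with South Co. moving first.
- X: North Co. compares 1, 8, 2 and picks Midtown; South Co. would get 14.
- Y: North Co. compares 4, 8, 12 and picks Downtown; South Co. would get 5.
- Z: North Co. compares 14, 7, 7 and picks Uptown; South Co. would get 6.
Among 14, 5, 6, the best is 14 at X. Subgame-perfect outcome: (Midtown, X) with payoffs (8, 14).

(Midtown, X)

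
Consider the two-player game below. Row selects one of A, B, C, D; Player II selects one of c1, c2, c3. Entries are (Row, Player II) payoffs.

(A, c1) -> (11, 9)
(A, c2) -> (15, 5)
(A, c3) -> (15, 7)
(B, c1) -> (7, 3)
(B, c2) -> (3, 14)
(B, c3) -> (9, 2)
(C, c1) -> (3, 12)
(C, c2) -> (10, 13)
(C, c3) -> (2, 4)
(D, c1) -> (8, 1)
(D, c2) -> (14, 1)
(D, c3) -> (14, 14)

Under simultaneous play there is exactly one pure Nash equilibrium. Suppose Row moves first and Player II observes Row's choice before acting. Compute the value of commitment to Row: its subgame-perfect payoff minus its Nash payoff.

Work backward from Player II's decision.
- A: Player II compares 9, 5, 7 and picks c1; Row would get 11.
- B: Player II compares 3, 14, 2 and picks c2; Row would get 3.
- C: Player II compares 12, 13, 4 and picks c2; Row would get 10.
- D: Player II compares 1, 1, 14 and picks c3; Row would get 14.
Maximizing over 11, 3, 10, 14, Row chooses D. Subgame-perfect outcome: (D, c3) with payoffs (14, 14).
For the simultaneous game, intersect best replies.
Row's best replies: c1→A; c2→A; c3→A.
Player II's best replies: A→c1; B→c2; C→c2; D→c3.
The unique mutual best reply is (A, c1), giving (11, 9).
Row's commitment gain: 14 − 11 = 3.

3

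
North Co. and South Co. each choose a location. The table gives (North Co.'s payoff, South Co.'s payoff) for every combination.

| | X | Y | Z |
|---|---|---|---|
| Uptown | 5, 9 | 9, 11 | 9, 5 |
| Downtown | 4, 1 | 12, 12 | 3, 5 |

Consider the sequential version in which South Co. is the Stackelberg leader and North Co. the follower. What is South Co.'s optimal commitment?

Y

Solve by backward induction (South Co. leads).
- X: North Co. compares 5, 4 and picks Uptown; South Co. would get 9.
- Y: North Co. compares 9, 12 and picks Downtown; South Co. would get 12.
- Z: North Co. compares 9, 3 and picks Uptown; South Co. would get 5.
South Co.'s induced payoffs are 9, 12, 5, so South Co. commits to Y. Subgame-perfect outcome: (Downtown, Y) with payoffs (12, 12).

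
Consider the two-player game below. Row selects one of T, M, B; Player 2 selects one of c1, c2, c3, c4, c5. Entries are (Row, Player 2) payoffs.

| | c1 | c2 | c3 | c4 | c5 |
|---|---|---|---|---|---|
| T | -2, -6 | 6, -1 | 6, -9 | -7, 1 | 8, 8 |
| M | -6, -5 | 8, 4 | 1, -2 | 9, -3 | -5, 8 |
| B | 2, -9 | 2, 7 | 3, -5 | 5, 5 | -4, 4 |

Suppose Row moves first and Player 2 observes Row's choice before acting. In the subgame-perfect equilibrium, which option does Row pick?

T

Work backward from Player 2's decision.
- T: Player 2 compares -6, -1, -9, 1, 8 and picks c5; Row would get 8.
- M: Player 2 compares -5, 4, -2, -3, 8 and picks c5; Row would get -5.
- B: Player 2 compares -9, 7, -5, 5, 4 and picks c2; Row would get 2.
Among 8, -5, 2, the best is 8 at T. Subgame-perfect outcome: (T, c5) with payoffs (8, 8).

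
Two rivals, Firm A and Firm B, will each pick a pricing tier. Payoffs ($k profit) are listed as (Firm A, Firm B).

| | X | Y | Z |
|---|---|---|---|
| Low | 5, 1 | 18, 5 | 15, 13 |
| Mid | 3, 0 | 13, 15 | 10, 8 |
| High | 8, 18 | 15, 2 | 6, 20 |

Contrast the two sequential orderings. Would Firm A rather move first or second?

If Firm A leads: Firm B's best replies are Low→Z, Mid→Y, High→Z; Firm A's induced payoffs 15, 13, 6; outcome (Low, Z), payoffs (15, 13).
If Firm B leads: Firm A's best replies are X→High, Y→Low, Z→Low; Firm B's induced payoffs 18, 5, 13; outcome (High, X), payoffs (8, 18).
Firm A gets 15 moving first and 8 moving second, so Firm A prefers to move first.

first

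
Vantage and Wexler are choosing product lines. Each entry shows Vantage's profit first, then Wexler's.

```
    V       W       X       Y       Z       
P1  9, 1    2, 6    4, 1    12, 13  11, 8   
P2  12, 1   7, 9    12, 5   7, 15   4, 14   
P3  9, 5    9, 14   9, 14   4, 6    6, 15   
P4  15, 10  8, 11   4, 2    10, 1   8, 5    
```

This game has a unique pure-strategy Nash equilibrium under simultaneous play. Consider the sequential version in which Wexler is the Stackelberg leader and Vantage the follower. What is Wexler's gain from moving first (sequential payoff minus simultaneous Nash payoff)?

1

Solve by backward induction (Wexler leads).
- V: BR = P4, leader payoff 10.
- W: BR = P3, leader payoff 14.
- X: BR = P2, leader payoff 5.
- Y: BR = P1, leader payoff 13.
- Z: BR = P1, leader payoff 8.
Among 10, 14, 5, 13, 8, the best is 14 at W. Subgame-perfect outcome: (P3, W) with payoffs (9, 14).
Now find the simultaneous Nash equilibrium.
Vantage's best replies: V→P4; W→P3; X→P2; Y→P1; Z→P1.
Wexler's best replies: P1→Y; P2→Y; P3→Z; P4→W.
Only (P1, Y) has each player best-responding; Nash payoffs (12, 13).
Wexler's commitment gain: 14 − 13 = 1.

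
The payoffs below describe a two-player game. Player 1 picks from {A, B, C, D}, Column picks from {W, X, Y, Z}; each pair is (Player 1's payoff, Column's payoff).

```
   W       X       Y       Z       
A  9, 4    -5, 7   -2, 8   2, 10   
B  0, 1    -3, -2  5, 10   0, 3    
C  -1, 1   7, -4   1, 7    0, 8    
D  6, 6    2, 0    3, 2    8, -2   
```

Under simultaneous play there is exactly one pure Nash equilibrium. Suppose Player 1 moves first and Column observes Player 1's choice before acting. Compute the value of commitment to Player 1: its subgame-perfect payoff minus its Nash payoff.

1

Work backward from Column's decision.
- A → Column plays Z (best of 4, 7, 8, 10); Player 1 gets 2.
- B → Column plays Y (best of 1, -2, 10, 3); Player 1 gets 5.
- C → Column plays Z (best of 1, -4, 7, 8); Player 1 gets 0.
- D → Column plays W (best of 6, 0, 2, -2); Player 1 gets 6.
Maximizing over 2, 5, 0, 6, Player 1 chooses D. Subgame-perfect outcome: (D, W) with payoffs (6, 6).
Under simultaneous play:
Player 1's best replies: W→A; X→C; Y→B; Z→D.
Column's best replies: A→Z; B→Y; C→Z; D→W.
The unique mutual best reply is (B, Y), giving (5, 10).
Player 1's commitment gain: 6 − 5 = 1.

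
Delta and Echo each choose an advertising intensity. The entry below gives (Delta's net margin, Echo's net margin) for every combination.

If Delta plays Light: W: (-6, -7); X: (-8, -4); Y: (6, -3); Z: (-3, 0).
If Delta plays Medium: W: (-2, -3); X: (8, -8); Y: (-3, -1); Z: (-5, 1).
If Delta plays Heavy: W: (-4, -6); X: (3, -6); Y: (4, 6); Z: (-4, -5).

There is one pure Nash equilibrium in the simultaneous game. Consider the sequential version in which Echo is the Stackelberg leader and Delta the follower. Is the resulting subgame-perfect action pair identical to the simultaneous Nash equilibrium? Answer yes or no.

yes

Solve by backward induction (Echo leads).
- W: BR = Medium, leader payoff -3.
- X: BR = Medium, leader payoff -8.
- Y: BR = Light, leader payoff -3.
- Z: BR = Light, leader payoff 0.
Maximizing over -3, -8, -3, 0, Echo chooses Z. Subgame-perfect outcome: (Light, Z) with payoffs (-3, 0).
Now find the simultaneous Nash equilibrium.
Delta's best replies: W→Medium; X→Medium; Y→Light; Z→Light.
Echo's best replies: Light→Z; Medium→Z; Heavy→Y.
The unique mutual best reply is (Light, Z), giving (-3, 0).
Sequential outcome (Light, Z) coincides with the Nash profile (Light, Z).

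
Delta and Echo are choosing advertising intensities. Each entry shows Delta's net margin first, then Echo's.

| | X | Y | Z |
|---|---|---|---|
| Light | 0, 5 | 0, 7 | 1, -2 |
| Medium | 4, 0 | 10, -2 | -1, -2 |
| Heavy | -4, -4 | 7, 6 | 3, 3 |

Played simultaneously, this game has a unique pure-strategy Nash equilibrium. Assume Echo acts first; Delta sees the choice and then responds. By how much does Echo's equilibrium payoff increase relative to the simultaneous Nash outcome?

Solve by backward induction (Echo leads).
- X: Delta compares 0, 4, -4 and picks Medium; Echo would get 0.
- Y: Delta compares 0, 10, 7 and picks Medium; Echo would get -2.
- Z: Delta compares 1, -1, 3 and picks Heavy; Echo would get 3.
Maximizing over 0, -2, 3, Echo chooses Z. Subgame-perfect outcome: (Heavy, Z) with payoffs (3, 3).
Under simultaneous play:
Delta's best replies: X→Medium; Y→Medium; Z→Heavy.
Echo's best replies: Light→Y; Medium→X; Heavy→Y.
The unique mutual best reply is (Medium, X), giving (4, 0).
Echo's commitment gain: 3 − 0 = 3.

3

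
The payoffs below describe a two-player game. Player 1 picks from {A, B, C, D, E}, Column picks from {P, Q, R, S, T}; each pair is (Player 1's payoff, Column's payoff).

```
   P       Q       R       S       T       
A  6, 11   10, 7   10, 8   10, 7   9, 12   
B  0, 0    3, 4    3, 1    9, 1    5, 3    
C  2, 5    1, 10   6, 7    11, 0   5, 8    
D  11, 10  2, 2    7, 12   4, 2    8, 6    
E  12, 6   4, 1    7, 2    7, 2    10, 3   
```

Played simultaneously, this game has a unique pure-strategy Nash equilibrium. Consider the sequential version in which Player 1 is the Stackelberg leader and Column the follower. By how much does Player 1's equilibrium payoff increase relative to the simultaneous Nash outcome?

Solve by backward induction (Player 1 leads).
- A: Column compares 11, 7, 8, 7, 12 and picks T; Player 1 would get 9.
- B: Column compares 0, 4, 1, 1, 3 and picks Q; Player 1 would get 3.
- C: Column compares 5, 10, 7, 0, 8 and picks Q; Player 1 would get 1.
- D: Column compares 10, 2, 12, 2, 6 and picks R; Player 1 would get 7.
- E: Column compares 6, 1, 2, 2, 3 and picks P; Player 1 would get 12.
Among 9, 3, 1, 7, 12, the best is 12 at E. Subgame-perfect outcome: (E, P) with payoffs (12, 6).
Now find the simultaneous Nash equilibrium.
Player 1's best replies: P→E; Q→A; R→A; S→C; T→E.
Column's best replies: A→T; B→Q; C→Q; D→R; E→P.
Only (E, P) has each player best-responding; Nash payoffs (12, 6).
Player 1's commitment gain: 12 − 12 = 0.

0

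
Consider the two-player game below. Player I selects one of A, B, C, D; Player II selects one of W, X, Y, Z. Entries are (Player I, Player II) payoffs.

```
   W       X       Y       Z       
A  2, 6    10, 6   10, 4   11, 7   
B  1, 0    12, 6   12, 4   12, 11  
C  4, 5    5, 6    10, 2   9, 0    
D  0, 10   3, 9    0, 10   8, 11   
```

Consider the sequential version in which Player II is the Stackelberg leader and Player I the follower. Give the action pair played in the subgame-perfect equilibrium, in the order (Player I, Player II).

Work backward from Player I's decision.
- W → Player I plays C (best of 2, 1, 4, 0); Player II gets 5.
- X → Player I plays B (best of 10, 12, 5, 3); Player II gets 6.
- Y → Player I plays B (best of 10, 12, 10, 0); Player II gets 4.
- Z → Player I plays B (best of 11, 12, 9, 8); Player II gets 11.
Player II's induced payoffs are 5, 6, 4, 11, so Player II commits to Z. Subgame-perfect outcome: (B, Z) with payoffs (12, 11).

(B, Z)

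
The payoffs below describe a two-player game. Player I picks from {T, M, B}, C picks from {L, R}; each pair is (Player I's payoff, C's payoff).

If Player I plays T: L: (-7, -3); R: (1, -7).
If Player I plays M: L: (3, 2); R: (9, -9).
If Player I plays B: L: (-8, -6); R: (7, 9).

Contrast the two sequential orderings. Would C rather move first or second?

second

If Player I leads: C's best replies are T→L, M→L, B→R; Player I's induced payoffs -7, 3, 7; outcome (B, R), payoffs (7, 9).
If C leads: Player I's best replies are L→M, R→M; C's induced payoffs 2, -9; outcome (M, L), payoffs (3, 2).
C gets 2 moving first and 9 moving second, so C prefers to move second.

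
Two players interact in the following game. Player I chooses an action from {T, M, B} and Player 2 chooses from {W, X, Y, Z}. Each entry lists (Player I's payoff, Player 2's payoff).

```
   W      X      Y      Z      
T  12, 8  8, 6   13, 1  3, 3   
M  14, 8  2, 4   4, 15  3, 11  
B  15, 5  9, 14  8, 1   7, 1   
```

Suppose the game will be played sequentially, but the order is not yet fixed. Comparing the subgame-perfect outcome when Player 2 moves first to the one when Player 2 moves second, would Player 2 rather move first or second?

first

If Player I leads: Player 2's best replies are T→W, M→Y, B→X; Player I's induced payoffs 12, 4, 9; outcome (T, W), payoffs (12, 8).
If Player 2 leads: Player I's best replies are W→B, X→B, Y→T, Z→B; Player 2's induced payoffs 5, 14, 1, 1; outcome (B, X), payoffs (9, 14).
Player 2 gets 14 moving first and 8 moving second, so Player 2 prefers to move first.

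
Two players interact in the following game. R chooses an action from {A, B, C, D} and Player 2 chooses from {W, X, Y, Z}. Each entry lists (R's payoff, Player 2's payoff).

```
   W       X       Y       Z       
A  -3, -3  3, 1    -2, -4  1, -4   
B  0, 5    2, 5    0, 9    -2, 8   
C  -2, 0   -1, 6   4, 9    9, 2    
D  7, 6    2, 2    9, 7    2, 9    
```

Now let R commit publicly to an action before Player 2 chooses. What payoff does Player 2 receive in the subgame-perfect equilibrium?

9

Player 2 best-responds to each possible R move:
- A: Player 2 compares -3, 1, -4, -4 and picks X; R would get 3.
- B: Player 2 compares 5, 5, 9, 8 and picks Y; R would get 0.
- C: Player 2 compares 0, 6, 9, 2 and picks Y; R would get 4.
- D: Player 2 compares 6, 2, 7, 9 and picks Z; R would get 2.
Among 3, 0, 4, 2, the best is 4 at C. Subgame-perfect outcome: (C, Y) with payoffs (4, 9).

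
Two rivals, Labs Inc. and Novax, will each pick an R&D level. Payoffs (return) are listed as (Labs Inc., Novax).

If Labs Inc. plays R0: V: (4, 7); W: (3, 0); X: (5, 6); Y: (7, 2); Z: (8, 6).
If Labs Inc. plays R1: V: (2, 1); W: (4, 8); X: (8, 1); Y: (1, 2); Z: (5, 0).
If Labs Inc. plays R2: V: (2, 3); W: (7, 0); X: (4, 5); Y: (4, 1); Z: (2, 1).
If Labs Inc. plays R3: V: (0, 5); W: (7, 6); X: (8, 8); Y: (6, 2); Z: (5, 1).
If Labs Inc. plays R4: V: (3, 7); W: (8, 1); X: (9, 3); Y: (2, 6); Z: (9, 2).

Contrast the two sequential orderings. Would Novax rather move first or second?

second

If Labs Inc. leads: Novax's best replies are R0→V, R1→W, R2→X, R3→X, R4→V; Labs Inc.'s induced payoffs 4, 4, 4, 8, 3; outcome (R3, X), payoffs (8, 8).
If Novax leads: Labs Inc.'s best replies are V→R0, W→R4, X→R4, Y→R0, Z→R4; Novax's induced payoffs 7, 1, 3, 2, 2; outcome (R0, V), payoffs (4, 7).
Novax gets 7 moving first and 8 moving second, so Novax prefers to move second.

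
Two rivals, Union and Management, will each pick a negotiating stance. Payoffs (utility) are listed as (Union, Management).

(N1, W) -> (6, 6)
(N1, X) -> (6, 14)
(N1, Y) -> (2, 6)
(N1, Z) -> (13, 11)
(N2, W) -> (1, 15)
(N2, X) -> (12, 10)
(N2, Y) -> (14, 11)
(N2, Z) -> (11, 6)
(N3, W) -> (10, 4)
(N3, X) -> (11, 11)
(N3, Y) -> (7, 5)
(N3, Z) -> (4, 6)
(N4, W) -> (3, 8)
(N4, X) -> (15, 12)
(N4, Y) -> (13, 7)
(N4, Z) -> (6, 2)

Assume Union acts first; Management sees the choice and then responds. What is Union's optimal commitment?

N4

Work backward from Management's decision.
- N1 → Management plays X (best of 6, 14, 6, 11); Union gets 6.
- N2 → Management plays W (best of 15, 10, 11, 6); Union gets 1.
- N3 → Management plays X (best of 4, 11, 5, 6); Union gets 11.
- N4 → Management plays X (best of 8, 12, 7, 2); Union gets 15.
Union's induced payoffs are 6, 1, 11, 15, so Union commits to N4. Subgame-perfect outcome: (N4, X) with payoffs (15, 12).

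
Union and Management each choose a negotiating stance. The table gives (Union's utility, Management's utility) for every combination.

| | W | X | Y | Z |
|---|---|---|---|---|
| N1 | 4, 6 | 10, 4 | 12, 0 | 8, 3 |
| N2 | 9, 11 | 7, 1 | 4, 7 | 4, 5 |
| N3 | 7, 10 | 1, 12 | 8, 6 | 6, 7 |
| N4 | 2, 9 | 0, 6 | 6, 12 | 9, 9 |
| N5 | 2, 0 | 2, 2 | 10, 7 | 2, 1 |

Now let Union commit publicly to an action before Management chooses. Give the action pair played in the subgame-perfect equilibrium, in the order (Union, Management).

(N5, Y)

Management best-responds to each possible Union move:
- N1: BR = W, leader payoff 4.
- N2: BR = W, leader payoff 9.
- N3: BR = X, leader payoff 1.
- N4: BR = Y, leader payoff 6.
- N5: BR = Y, leader payoff 10.
Union's induced payoffs are 4, 9, 1, 6, 10, so Union commits to N5. Subgame-perfect outcome: (N5, Y) with payoffs (10, 7).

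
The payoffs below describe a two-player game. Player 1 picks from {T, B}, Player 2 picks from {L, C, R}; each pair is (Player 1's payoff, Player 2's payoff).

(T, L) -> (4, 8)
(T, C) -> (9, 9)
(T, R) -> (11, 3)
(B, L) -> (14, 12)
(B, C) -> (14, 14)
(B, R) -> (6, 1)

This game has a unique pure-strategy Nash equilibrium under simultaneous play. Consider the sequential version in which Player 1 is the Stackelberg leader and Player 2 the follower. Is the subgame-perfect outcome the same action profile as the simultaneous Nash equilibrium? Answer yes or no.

yes

Player 2 best-responds to each possible Player 1 move:
- T: Player 2 compares 8, 9, 3 and picks C; Player 1 would get 9.
- B: Player 2 compares 12, 14, 1 and picks C; Player 1 would get 14.
Among 9, 14, the best is 14 at B. Subgame-perfect outcome: (B, C) with payoffs (14, 14).
Under simultaneous play:
Player 1's best replies: L→B; C→B; R→T.
Player 2's best replies: T→C; B→C.
The unique mutual best reply is (B, C), giving (14, 14).
Sequential outcome (B, C) coincides with the Nash profile (B, C).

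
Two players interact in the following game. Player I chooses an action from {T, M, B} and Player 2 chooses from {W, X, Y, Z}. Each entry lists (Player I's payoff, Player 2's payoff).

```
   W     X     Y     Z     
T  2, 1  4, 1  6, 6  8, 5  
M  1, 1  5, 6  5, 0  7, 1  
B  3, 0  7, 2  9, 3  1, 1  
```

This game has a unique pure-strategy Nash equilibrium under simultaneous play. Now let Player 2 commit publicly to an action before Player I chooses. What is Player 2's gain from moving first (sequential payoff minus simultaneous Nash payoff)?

2

Backward induction with Player 2 moving first.
- W → Player I plays B (best of 2, 1, 3); Player 2 gets 0.
- X → Player I plays B (best of 4, 5, 7); Player 2 gets 2.
- Y → Player I plays B (best of 6, 5, 9); Player 2 gets 3.
- Z → Player I plays T (best of 8, 7, 1); Player 2 gets 5.
Player 2's induced payoffs are 0, 2, 3, 5, so Player 2 commits to Z. Subgame-perfect outcome: (T, Z) with payoffs (8, 5).
Under simultaneous play:
Player I's best replies: W→B; X→B; Y→B; Z→T.
Player 2's best replies: T→Y; M→X; B→Y.
Only (B, Y) has each player best-responding; Nash payoffs (9, 3).
Player 2's commitment gain: 5 − 3 = 2.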